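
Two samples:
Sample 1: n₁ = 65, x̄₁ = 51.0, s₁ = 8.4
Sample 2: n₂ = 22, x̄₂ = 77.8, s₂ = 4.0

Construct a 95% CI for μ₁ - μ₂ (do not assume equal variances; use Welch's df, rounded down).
(-29.48, -24.12)

Difference: x̄₁ - x̄₂ = -26.80
SE = √(s₁²/n₁ + s₂²/n₂) = √(8.4²/65 + 4.0²/22) = 1.3464
df = 75.37 → 75 (Welch–Satterthwaite, rounded down)
t* = 1.992

CI: -26.80 ± 1.992 · 1.3464 = -26.80 ± 2.68 = (-29.48, -24.12)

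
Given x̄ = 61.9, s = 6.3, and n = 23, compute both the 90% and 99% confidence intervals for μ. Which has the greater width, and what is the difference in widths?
99% CI is wider by 2.90

df = 22
90% CI: t* = 1.717, (59.64, 64.16), width = 2 · t* · s/√n = 4.51
99% CI: t* = 2.819, (58.20, 65.60), width = 2 · t* · s/√n = 7.41

The 99% CI is wider by 7.41 - 4.51 = 2.90.
Higher confidence requires a wider interval.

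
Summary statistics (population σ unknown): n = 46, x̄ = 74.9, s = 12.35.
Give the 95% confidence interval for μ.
(71.23, 78.57)

t-interval (σ unknown):
df = n - 1 = 45
t* = 2.014 for 95% confidence

Margin of error = t* · s/√n = 2.014 · 12.35/√46 = 3.67

CI: (71.23, 78.57)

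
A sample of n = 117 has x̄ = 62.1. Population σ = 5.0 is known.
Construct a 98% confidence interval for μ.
(61.02, 63.18)

z-interval (σ known):
z* = 2.326 for 98% confidence

Margin of error = z* · σ/√n = 2.326 · 5.0/√117 = 1.08

CI: (62.1 - 1.08, 62.1 + 1.08) = (61.02, 63.18)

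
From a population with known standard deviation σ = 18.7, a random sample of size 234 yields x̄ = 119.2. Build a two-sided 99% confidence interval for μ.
(116.05, 122.35)

z-interval (σ known):
z* = 2.576 for 99% confidence

Margin of error = z* · σ/√n = 2.576 · 18.7/√234 = 3.15

CI: (119.2 - 3.15, 119.2 + 3.15) = (116.05, 122.35)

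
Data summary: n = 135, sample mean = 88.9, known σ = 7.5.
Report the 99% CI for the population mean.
(87.24, 90.56)

z-interval (σ known):
z* = 2.576 for 99% confidence

Margin of error = z* · σ/√n = 2.576 · 7.5/√135 = 1.66

CI: (88.9 - 1.66, 88.9 + 1.66) = (87.24, 90.56)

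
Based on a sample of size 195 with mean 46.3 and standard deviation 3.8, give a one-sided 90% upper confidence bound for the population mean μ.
μ ≤ 46.65

Upper bound (one-sided):
t* = 1.286 (one-sided for 90%)
Upper bound = x̄ + t* · s/√n = 46.3 + 1.286 · 3.8/√195 = 46.65

We are 90% confident that μ ≤ 46.65.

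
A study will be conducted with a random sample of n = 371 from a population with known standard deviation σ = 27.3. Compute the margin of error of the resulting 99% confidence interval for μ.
Margin of error = 3.65

Margin of error = z* · σ/√n
= 2.576 · 27.3/√371
= 2.576 · 27.3/19.2614
= 3.65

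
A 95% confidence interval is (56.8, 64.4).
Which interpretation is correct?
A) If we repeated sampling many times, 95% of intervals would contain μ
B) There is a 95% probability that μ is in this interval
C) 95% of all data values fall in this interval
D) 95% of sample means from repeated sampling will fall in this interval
A

A) Correct — this is the frequentist long-run coverage interpretation.
B) Wrong — μ is fixed; the randomness lives in the interval, not in μ.
C) Wrong — a CI is about the parameter μ, not individual data values.
D) Wrong — coverage applies to intervals containing μ, not to future x̄ values.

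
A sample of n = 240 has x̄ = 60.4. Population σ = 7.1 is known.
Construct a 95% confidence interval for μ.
(59.50, 61.30)

z-interval (σ known):
z* = 1.960 for 95% confidence

Margin of error = z* · σ/√n = 1.960 · 7.1/√240 = 0.90

CI: (60.4 - 0.90, 60.4 + 0.90) = (59.50, 61.30)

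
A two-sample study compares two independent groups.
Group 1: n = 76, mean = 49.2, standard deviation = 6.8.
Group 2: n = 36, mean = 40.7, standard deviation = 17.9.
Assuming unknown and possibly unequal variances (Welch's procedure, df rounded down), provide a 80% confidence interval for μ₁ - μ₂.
(4.48, 12.52)

Difference: x̄₁ - x̄₂ = 8.50
SE = √(s₁²/n₁ + s₂²/n₂) = √(6.8²/76 + 17.9²/36) = 3.0836
df = 39.86 → 39 (Welch–Satterthwaite, rounded down)
t* = 1.304

CI: 8.50 ± 1.304 · 3.0836 = 8.50 ± 4.02 = (4.48, 12.52)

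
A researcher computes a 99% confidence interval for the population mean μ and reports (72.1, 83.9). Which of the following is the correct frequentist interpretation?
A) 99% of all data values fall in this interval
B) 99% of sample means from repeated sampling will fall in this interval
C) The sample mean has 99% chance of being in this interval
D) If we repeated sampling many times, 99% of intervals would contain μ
D

A) Wrong — a CI is about the parameter μ, not individual data values.
B) Wrong — coverage applies to intervals containing μ, not to future x̄ values.
C) Wrong — x̄ is observed and sits in the interval by construction.
D) Correct — this is the frequentist long-run coverage interpretation.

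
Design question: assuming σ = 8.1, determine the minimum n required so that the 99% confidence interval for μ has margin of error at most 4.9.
n ≥ 19

For margin E ≤ 4.9:
n ≥ (z* · σ / E)²
n ≥ (2.576 · 8.1 / 4.9)²
n ≥ 18.13

Minimum n = 19 (rounding up)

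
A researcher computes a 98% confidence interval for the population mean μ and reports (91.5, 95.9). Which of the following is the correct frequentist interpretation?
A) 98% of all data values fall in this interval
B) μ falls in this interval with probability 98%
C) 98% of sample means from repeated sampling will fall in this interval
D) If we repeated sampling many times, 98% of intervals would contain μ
D

A) Wrong — a CI is about the parameter μ, not individual data values.
B) Wrong — μ is fixed; the randomness lives in the interval, not in μ.
C) Wrong — coverage applies to intervals containing μ, not to future x̄ values.
D) Correct — this is the frequentist long-run coverage interpretation.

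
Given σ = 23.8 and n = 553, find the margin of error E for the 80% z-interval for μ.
Margin of error = 1.30

Margin of error = z* · σ/√n
= 1.282 · 23.8/√553
= 1.282 · 23.8/23.5160
= 1.30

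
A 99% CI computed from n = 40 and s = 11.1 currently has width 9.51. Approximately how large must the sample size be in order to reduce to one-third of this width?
n ≈ 360

CI width ∝ 1/√n
To reduce width by factor 3, need √n to grow by 3 → need 3² = 9 times as many samples.

Current: n = 40, width = 9.51
New: n = 360, width ≈ 3.03

Width reduced by factor of 9.51/3.03 = 3.14.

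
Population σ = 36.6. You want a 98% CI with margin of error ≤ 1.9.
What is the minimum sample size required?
n ≥ 2008

For margin E ≤ 1.9:
n ≥ (z* · σ / E)²
n ≥ (2.326 · 36.6 / 1.9)²
n ≥ 2007.59

Minimum n = 2008 (rounding up)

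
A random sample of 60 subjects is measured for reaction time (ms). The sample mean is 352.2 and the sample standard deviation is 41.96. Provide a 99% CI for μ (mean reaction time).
(337.78, 366.62)

t-interval (σ unknown):
df = n - 1 = 59
t* = 2.662 for 99% confidence

Margin of error = t* · s/√n = 2.662 · 41.96/√60 = 14.42

CI: (337.78, 366.62)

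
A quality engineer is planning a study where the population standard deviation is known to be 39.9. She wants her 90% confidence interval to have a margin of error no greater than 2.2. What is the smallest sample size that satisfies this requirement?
n ≥ 891

For margin E ≤ 2.2:
n ≥ (z* · σ / E)²
n ≥ (1.645 · 39.9 / 2.2)²
n ≥ 890.09

Minimum n = 891 (rounding up)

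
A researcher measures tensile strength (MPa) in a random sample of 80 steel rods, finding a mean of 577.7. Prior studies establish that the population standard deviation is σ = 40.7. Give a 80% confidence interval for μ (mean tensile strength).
(571.87, 583.53)

z-interval (σ known):
z* = 1.282 for 80% confidence

Margin of error = z* · σ/√n = 1.282 · 40.7/√80 = 5.83

CI: (577.7 - 5.83, 577.7 + 5.83) = (571.87, 583.53)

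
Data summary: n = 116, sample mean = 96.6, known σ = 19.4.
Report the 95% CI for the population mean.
(93.07, 100.13)

z-interval (σ known):
z* = 1.960 for 95% confidence

Margin of error = z* · σ/√n = 1.960 · 19.4/√116 = 3.53

CI: (96.6 - 3.53, 96.6 + 3.53) = (93.07, 100.13)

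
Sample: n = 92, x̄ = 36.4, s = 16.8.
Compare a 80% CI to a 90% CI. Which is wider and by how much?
90% CI is wider by 1.30

df = 91
80% CI: t* = 1.291, (34.14, 38.66), width = 2 · t* · s/√n = 4.52
90% CI: t* = 1.662, (33.49, 39.31), width = 2 · t* · s/√n = 5.82

The 90% CI is wider by 5.82 - 4.52 = 1.30.
Higher confidence requires a wider interval.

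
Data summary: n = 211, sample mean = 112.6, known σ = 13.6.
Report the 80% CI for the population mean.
(111.40, 113.80)

z-interval (σ known):
z* = 1.282 for 80% confidence

Margin of error = z* · σ/√n = 1.282 · 13.6/√211 = 1.20

CI: (112.6 - 1.20, 112.6 + 1.20) = (111.40, 113.80)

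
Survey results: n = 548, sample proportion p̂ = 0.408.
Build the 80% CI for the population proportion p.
(0.381, 0.435)

Proportion CI:
SE = √(p̂(1-p̂)/n) = √(0.408 · 0.592 / 548) = 0.02099

z* = 1.282
Margin = z* · SE = 1.282 · 0.02099 = 0.0269

CI: 0.408 ± 0.0269 = (0.381, 0.435)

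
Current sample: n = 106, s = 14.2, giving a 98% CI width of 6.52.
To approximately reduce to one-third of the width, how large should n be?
n ≈ 954

CI width ∝ 1/√n
To reduce width by factor 3, need √n to grow by 3 → need 3² = 9 times as many samples.

Current: n = 106, width = 6.52
New: n = 954, width ≈ 2.14

Width reduced by factor of 6.52/2.14 = 3.05.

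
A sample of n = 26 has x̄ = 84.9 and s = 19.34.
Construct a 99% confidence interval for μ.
(74.33, 95.47)

t-interval (σ unknown):
df = n - 1 = 25
t* = 2.787 for 99% confidence

Margin of error = t* · s/√n = 2.787 · 19.34/√26 = 10.57

CI: (74.33, 95.47)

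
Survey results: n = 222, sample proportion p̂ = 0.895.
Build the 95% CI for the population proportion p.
(0.855, 0.935)

Proportion CI:
SE = √(p̂(1-p̂)/n) = √(0.895 · 0.105 / 222) = 0.02057

z* = 1.960
Margin = z* · SE = 1.960 · 0.02057 = 0.0403

CI: 0.895 ± 0.0403 = (0.855, 0.935)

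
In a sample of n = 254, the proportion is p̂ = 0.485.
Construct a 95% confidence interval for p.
(0.424, 0.546)

Proportion CI:
SE = √(p̂(1-p̂)/n) = √(0.485 · 0.515 / 254) = 0.03136

z* = 1.960
Margin = z* · SE = 1.960 · 0.03136 = 0.0615

CI: 0.485 ± 0.0615 = (0.424, 0.546)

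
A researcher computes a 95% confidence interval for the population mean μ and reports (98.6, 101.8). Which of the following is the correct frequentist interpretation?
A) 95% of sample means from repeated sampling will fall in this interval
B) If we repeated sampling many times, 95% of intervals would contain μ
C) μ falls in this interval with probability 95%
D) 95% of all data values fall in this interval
B

A) Wrong — coverage applies to intervals containing μ, not to future x̄ values.
B) Correct — this is the frequentist long-run coverage interpretation.
C) Wrong — μ is fixed; the randomness lives in the interval, not in μ.
D) Wrong — a CI is about the parameter μ, not individual data values.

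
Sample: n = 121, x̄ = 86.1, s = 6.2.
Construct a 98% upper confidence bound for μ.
μ ≤ 87.27

Upper bound (one-sided):
t* = 2.076 (one-sided for 98%)
Upper bound = x̄ + t* · s/√n = 86.1 + 2.076 · 6.2/√121 = 87.27

We are 98% confident that μ ≤ 87.27.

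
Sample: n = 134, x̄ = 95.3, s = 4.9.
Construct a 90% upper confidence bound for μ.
μ ≤ 95.85

Upper bound (one-sided):
t* = 1.288 (one-sided for 90%)
Upper bound = x̄ + t* · s/√n = 95.3 + 1.288 · 4.9/√134 = 95.85

We are 90% confident that μ ≤ 95.85.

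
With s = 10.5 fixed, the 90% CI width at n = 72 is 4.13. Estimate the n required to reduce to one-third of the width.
n ≈ 648

CI width ∝ 1/√n
To reduce width by factor 3, need √n to grow by 3 → need 3² = 9 times as many samples.

Current: n = 72, width = 4.13
New: n = 648, width ≈ 1.36

Width reduced by factor of 4.13/1.36 = 3.04.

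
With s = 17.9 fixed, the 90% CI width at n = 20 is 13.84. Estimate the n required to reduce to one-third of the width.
n ≈ 180

CI width ∝ 1/√n
To reduce width by factor 3, need √n to grow by 3 → need 3² = 9 times as many samples.

Current: n = 20, width = 13.84
New: n = 180, width ≈ 4.41

Width reduced by factor of 13.84/4.41 = 3.14.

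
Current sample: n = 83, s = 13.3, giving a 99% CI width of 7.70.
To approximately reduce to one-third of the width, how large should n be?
n ≈ 747

CI width ∝ 1/√n
To reduce width by factor 3, need √n to grow by 3 → need 3² = 9 times as many samples.

Current: n = 83, width = 7.70
New: n = 747, width ≈ 2.51

Width reduced by factor of 7.70/2.51 = 3.07.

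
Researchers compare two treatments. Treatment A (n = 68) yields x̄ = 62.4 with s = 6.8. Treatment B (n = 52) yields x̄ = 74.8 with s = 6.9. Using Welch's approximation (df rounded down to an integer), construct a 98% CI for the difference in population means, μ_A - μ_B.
(-15.38, -9.42)

Difference: x̄₁ - x̄₂ = -12.40
SE = √(s₁²/n₁ + s₂²/n₂) = √(6.8²/68 + 6.9²/52) = 1.2632
df = 109.08 → 109 (Welch–Satterthwaite, rounded down)
t* = 2.361

CI: -12.40 ± 2.361 · 1.2632 = -12.40 ± 2.98 = (-15.38, -9.42)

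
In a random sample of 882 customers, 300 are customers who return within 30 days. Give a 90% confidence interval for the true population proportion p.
(0.314, 0.366)

Proportion CI:
p̂ = 300/882 = 0.34014
SE = √(p̂(1-p̂)/n) = √(0.34014 · 0.65986 / 882) = 0.01595

z* = 1.645
Margin = z* · SE = 1.645 · 0.01595 = 0.0262

CI: 0.34014 ± 0.0262 = (0.314, 0.366)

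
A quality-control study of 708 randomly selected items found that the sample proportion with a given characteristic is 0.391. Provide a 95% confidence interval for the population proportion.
(0.355, 0.427)

Proportion CI:
SE = √(p̂(1-p̂)/n) = √(0.391 · 0.609 / 708) = 0.01834

z* = 1.960
Margin = z* · SE = 1.960 · 0.01834 = 0.0359

CI: 0.391 ± 0.0359 = (0.355, 0.427)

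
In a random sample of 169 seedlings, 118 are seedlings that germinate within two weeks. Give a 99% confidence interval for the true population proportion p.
(0.607, 0.789)

Proportion CI:
p̂ = 118/169 = 0.69822
SE = √(p̂(1-p̂)/n) = √(0.69822 · 0.30178 / 169) = 0.03531

z* = 2.576
Margin = z* · SE = 2.576 · 0.03531 = 0.0910

CI: 0.69822 ± 0.0910 = (0.607, 0.789)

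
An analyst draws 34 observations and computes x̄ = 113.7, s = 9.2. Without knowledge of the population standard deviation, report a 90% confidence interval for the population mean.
(111.03, 116.37)

t-interval (σ unknown):
df = n - 1 = 33
t* = 1.692 for 90% confidence

Margin of error = t* · s/√n = 1.692 · 9.2/√34 = 2.67

CI: (111.03, 116.37)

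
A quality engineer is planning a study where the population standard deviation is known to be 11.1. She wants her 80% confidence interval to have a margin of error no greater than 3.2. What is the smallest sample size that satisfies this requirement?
n ≥ 20

For margin E ≤ 3.2:
n ≥ (z* · σ / E)²
n ≥ (1.282 · 11.1 / 3.2)²
n ≥ 19.78

Minimum n = 20 (rounding up)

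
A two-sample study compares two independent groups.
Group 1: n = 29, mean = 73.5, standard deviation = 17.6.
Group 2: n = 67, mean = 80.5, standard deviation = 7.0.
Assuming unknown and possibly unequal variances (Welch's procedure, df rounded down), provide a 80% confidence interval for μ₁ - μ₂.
(-11.42, -2.58)

Difference: x̄₁ - x̄₂ = -7.00
SE = √(s₁²/n₁ + s₂²/n₂) = √(17.6²/29 + 7.0²/67) = 3.3783
df = 31.90 → 31 (Welch–Satterthwaite, rounded down)
t* = 1.309

CI: -7.00 ± 1.309 · 3.3783 = -7.00 ± 4.42 = (-11.42, -2.58)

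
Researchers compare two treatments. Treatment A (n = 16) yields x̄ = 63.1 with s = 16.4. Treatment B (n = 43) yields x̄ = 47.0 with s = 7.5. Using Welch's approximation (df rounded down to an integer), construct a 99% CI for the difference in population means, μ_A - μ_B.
(3.76, 28.44)

Difference: x̄₁ - x̄₂ = 16.10
SE = √(s₁²/n₁ + s₂²/n₂) = √(16.4²/16 + 7.5²/43) = 4.2565
df = 17.39 → 17 (Welch–Satterthwaite, rounded down)
t* = 2.898

CI: 16.10 ± 2.898 · 4.2565 = 16.10 ± 12.34 = (3.76, 28.44)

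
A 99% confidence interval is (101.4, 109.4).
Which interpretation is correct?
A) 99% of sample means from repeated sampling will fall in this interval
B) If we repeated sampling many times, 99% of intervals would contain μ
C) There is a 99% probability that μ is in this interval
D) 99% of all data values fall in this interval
B

A) Wrong — coverage applies to intervals containing μ, not to future x̄ values.
B) Correct — this is the frequentist long-run coverage interpretation.
C) Wrong — μ is fixed; the randomness lives in the interval, not in μ.
D) Wrong — a CI is about the parameter μ, not individual data values.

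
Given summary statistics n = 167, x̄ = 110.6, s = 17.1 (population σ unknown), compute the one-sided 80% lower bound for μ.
μ ≥ 109.48

Lower bound (one-sided):
t* = 0.844 (one-sided for 80%)
Lower bound = x̄ - t* · s/√n = 110.6 - 0.844 · 17.1/√167 = 109.48

We are 80% confident that μ ≥ 109.48.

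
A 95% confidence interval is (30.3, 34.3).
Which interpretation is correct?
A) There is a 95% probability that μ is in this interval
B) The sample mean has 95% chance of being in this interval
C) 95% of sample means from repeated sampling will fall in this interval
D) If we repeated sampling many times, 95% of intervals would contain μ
D

A) Wrong — μ is fixed; the randomness lives in the interval, not in μ.
B) Wrong — x̄ is observed and sits in the interval by construction.
C) Wrong — coverage applies to intervals containing μ, not to future x̄ values.
D) Correct — this is the frequentist long-run coverage interpretation.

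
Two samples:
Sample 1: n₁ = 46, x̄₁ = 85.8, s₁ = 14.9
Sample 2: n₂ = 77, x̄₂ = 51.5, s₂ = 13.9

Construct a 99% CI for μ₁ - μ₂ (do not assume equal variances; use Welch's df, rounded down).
(27.17, 41.43)

Difference: x̄₁ - x̄₂ = 34.30
SE = √(s₁²/n₁ + s₂²/n₂) = √(14.9²/46 + 13.9²/77) = 2.7084
df = 89.61 → 89 (Welch–Satterthwaite, rounded down)
t* = 2.632

CI: 34.30 ± 2.632 · 2.7084 = 34.30 ± 7.13 = (27.17, 41.43)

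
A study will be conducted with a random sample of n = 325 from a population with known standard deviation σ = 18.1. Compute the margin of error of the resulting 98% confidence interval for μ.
Margin of error = 2.34

Margin of error = z* · σ/√n
= 2.326 · 18.1/√325
= 2.326 · 18.1/18.0278
= 2.34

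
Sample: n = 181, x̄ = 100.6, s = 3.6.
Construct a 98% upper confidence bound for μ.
μ ≤ 101.15

Upper bound (one-sided):
t* = 2.069 (one-sided for 98%)
Upper bound = x̄ + t* · s/√n = 100.6 + 2.069 · 3.6/√181 = 101.15

We are 98% confident that μ ≤ 101.15.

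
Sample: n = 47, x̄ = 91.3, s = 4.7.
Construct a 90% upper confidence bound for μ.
μ ≤ 92.19

Upper bound (one-sided):
t* = 1.300 (one-sided for 90%)
Upper bound = x̄ + t* · s/√n = 91.3 + 1.300 · 4.7/√47 = 92.19

We are 90% confident that μ ≤ 92.19.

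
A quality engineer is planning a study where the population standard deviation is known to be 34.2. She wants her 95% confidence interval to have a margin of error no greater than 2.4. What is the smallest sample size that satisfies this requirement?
n ≥ 781

For margin E ≤ 2.4:
n ≥ (z* · σ / E)²
n ≥ (1.960 · 34.2 / 2.4)²
n ≥ 780.08

Minimum n = 781 (rounding up)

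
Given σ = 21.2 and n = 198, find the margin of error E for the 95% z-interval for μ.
Margin of error = 2.95

Margin of error = z* · σ/√n
= 1.960 · 21.2/√198
= 1.960 · 21.2/14.0712
= 2.95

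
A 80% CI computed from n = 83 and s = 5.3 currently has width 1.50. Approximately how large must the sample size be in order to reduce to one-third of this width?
n ≈ 747

CI width ∝ 1/√n
To reduce width by factor 3, need √n to grow by 3 → need 3² = 9 times as many samples.

Current: n = 83, width = 1.50
New: n = 747, width ≈ 0.50

Width reduced by factor of 1.50/0.50 = 3.00.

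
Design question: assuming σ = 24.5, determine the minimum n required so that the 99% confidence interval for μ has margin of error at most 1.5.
n ≥ 1771

For margin E ≤ 1.5:
n ≥ (z* · σ / E)²
n ≥ (2.576 · 24.5 / 1.5)²
n ≥ 1770.28

Minimum n = 1771 (rounding up)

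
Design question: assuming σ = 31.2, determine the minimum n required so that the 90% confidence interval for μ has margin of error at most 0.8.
n ≥ 4116

For margin E ≤ 0.8:
n ≥ (z* · σ / E)²
n ≥ (1.645 · 31.2 / 0.8)²
n ≥ 4115.86

Minimum n = 4116 (rounding up)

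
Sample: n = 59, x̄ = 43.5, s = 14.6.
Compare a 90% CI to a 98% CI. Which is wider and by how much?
98% CI is wider by 2.73

df = 58
90% CI: t* = 1.672, (40.32, 46.68), width = 2 · t* · s/√n = 6.36
98% CI: t* = 2.392, (38.95, 48.05), width = 2 · t* · s/√n = 9.09

The 98% CI is wider by 9.09 - 6.36 = 2.73.
Higher confidence requires a wider interval.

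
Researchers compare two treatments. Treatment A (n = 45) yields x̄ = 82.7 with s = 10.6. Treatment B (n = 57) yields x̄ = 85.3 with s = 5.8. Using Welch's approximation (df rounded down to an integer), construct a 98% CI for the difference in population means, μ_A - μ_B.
(-6.79, 1.59)

Difference: x̄₁ - x̄₂ = -2.60
SE = √(s₁²/n₁ + s₂²/n₂) = √(10.6²/45 + 5.8²/57) = 1.7570
df = 64.43 → 64 (Welch–Satterthwaite, rounded down)
t* = 2.386

CI: -2.60 ± 2.386 · 1.7570 = -2.60 ± 4.19 = (-6.79, 1.59)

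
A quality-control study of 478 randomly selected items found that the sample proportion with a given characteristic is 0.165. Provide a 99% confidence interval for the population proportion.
(0.121, 0.209)

Proportion CI:
SE = √(p̂(1-p̂)/n) = √(0.165 · 0.835 / 478) = 0.01698

z* = 2.576
Margin = z* · SE = 2.576 · 0.01698 = 0.0437

CI: 0.165 ± 0.0437 = (0.121, 0.209)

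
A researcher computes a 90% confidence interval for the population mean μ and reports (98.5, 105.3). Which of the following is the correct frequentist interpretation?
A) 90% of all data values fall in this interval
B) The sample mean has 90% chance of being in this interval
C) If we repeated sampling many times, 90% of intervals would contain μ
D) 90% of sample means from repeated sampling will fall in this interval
C

A) Wrong — a CI is about the parameter μ, not individual data values.
B) Wrong — x̄ is observed and sits in the interval by construction.
C) Correct — this is the frequentist long-run coverage interpretation.
D) Wrong — coverage applies to intervals containing μ, not to future x̄ values.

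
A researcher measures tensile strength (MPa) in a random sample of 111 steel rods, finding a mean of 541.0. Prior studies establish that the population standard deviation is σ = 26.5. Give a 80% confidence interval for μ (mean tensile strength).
(537.78, 544.22)

z-interval (σ known):
z* = 1.282 for 80% confidence

Margin of error = z* · σ/√n = 1.282 · 26.5/√111 = 3.22

CI: (541.0 - 3.22, 541.0 + 3.22) = (537.78, 544.22)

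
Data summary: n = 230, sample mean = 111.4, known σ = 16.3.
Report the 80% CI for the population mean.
(110.02, 112.78)

z-interval (σ known):
z* = 1.282 for 80% confidence

Margin of error = z* · σ/√n = 1.282 · 16.3/√230 = 1.38

CI: (111.4 - 1.38, 111.4 + 1.38) = (110.02, 112.78)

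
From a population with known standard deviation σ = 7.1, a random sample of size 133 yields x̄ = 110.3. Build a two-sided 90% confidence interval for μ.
(109.29, 111.31)

z-interval (σ known):
z* = 1.645 for 90% confidence

Margin of error = z* · σ/√n = 1.645 · 7.1/√133 = 1.01

CI: (110.3 - 1.01, 110.3 + 1.01) = (109.29, 111.31)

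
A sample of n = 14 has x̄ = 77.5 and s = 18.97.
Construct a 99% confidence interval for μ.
(62.23, 92.77)

t-interval (σ unknown):
df = n - 1 = 13
t* = 3.012 for 99% confidence

Margin of error = t* · s/√n = 3.012 · 18.97/√14 = 15.27

CI: (62.23, 92.77)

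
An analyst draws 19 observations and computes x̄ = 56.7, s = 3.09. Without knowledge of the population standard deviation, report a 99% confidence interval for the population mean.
(54.66, 58.74)

t-interval (σ unknown):
df = n - 1 = 18
t* = 2.878 for 99% confidence

Margin of error = t* · s/√n = 2.878 · 3.09/√19 = 2.04

CI: (54.66, 58.74)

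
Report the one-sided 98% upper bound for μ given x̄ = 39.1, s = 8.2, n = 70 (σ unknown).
μ ≤ 41.15

Upper bound (one-sided):
t* = 2.093 (one-sided for 98%)
Upper bound = x̄ + t* · s/√n = 39.1 + 2.093 · 8.2/√70 = 41.15

We are 98% confident that μ ≤ 41.15.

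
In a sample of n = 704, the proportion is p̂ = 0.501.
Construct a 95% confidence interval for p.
(0.464, 0.538)

Proportion CI:
SE = √(p̂(1-p̂)/n) = √(0.501 · 0.499 / 704) = 0.01884

z* = 1.960
Margin = z* · SE = 1.960 · 0.01884 = 0.0369

CI: 0.501 ± 0.0369 = (0.464, 0.538)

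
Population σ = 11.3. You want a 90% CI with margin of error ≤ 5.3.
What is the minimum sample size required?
n ≥ 13

For margin E ≤ 5.3:
n ≥ (z* · σ / E)²
n ≥ (1.645 · 11.3 / 5.3)²
n ≥ 12.30

Minimum n = 13 (rounding up)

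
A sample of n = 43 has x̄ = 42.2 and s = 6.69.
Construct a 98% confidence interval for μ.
(39.73, 44.67)

t-interval (σ unknown):
df = n - 1 = 42
t* = 2.418 for 98% confidence

Margin of error = t* · s/√n = 2.418 · 6.69/√43 = 2.47

CI: (39.73, 44.67)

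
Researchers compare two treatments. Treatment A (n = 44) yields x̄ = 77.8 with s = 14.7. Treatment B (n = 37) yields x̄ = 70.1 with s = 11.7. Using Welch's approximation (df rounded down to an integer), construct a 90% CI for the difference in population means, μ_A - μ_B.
(2.81, 12.59)

Difference: x̄₁ - x̄₂ = 7.70
SE = √(s₁²/n₁ + s₂²/n₂) = √(14.7²/44 + 11.7²/37) = 2.9344
df = 78.78 → 78 (Welch–Satterthwaite, rounded down)
t* = 1.665

CI: 7.70 ± 1.665 · 2.9344 = 7.70 ± 4.89 = (2.81, 12.59)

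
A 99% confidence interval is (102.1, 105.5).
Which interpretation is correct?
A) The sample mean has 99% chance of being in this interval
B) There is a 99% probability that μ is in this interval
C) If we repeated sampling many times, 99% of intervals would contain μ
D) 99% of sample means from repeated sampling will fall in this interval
C

A) Wrong — x̄ is observed and sits in the interval by construction.
B) Wrong — μ is fixed; the randomness lives in the interval, not in μ.
C) Correct — this is the frequentist long-run coverage interpretation.
D) Wrong — coverage applies to intervals containing μ, not to future x̄ values.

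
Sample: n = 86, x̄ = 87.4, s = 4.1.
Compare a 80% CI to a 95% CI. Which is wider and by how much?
95% CI is wider by 0.62

df = 85
80% CI: t* = 1.292, (86.83, 87.97), width = 2 · t* · s/√n = 1.14
95% CI: t* = 1.988, (86.52, 88.28), width = 2 · t* · s/√n = 1.76

The 95% CI is wider by 1.76 - 1.14 = 0.62.
Higher confidence requires a wider interval.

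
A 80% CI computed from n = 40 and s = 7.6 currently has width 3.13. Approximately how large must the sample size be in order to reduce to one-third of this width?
n ≈ 360

CI width ∝ 1/√n
To reduce width by factor 3, need √n to grow by 3 → need 3² = 9 times as many samples.

Current: n = 40, width = 3.13
New: n = 360, width ≈ 1.03

Width reduced by factor of 3.13/1.03 = 3.04.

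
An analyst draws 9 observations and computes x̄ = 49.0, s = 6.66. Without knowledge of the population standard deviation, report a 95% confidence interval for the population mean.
(43.88, 54.12)

t-interval (σ unknown):
df = n - 1 = 8
t* = 2.306 for 95% confidence

Margin of error = t* · s/√n = 2.306 · 6.66/√9 = 5.12

CI: (43.88, 54.12)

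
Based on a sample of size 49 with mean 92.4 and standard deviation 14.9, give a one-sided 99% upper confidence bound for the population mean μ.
μ ≤ 97.52

Upper bound (one-sided):
t* = 2.407 (one-sided for 99%)
Upper bound = x̄ + t* · s/√n = 92.4 + 2.407 · 14.9/√49 = 97.52

We are 99% confident that μ ≤ 97.52.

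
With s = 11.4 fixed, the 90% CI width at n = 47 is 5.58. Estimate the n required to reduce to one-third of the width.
n ≈ 423

CI width ∝ 1/√n
To reduce width by factor 3, need √n to grow by 3 → need 3² = 9 times as many samples.

Current: n = 47, width = 5.58
New: n = 423, width ≈ 1.83

Width reduced by factor of 5.58/1.83 = 3.05.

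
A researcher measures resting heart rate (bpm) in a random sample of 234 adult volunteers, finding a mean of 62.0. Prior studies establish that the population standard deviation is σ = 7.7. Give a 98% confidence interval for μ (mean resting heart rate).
(60.83, 63.17)

z-interval (σ known):
z* = 2.326 for 98% confidence

Margin of error = z* · σ/√n = 2.326 · 7.7/√234 = 1.17

CI: (62.0 - 1.17, 62.0 + 1.17) = (60.83, 63.17)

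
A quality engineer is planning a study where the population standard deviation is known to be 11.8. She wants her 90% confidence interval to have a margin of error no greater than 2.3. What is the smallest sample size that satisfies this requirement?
n ≥ 72

For margin E ≤ 2.3:
n ≥ (z* · σ / E)²
n ≥ (1.645 · 11.8 / 2.3)²
n ≥ 71.23

Minimum n = 72 (rounding up)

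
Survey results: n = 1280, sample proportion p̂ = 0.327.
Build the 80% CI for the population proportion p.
(0.310, 0.344)

Proportion CI:
SE = √(p̂(1-p̂)/n) = √(0.327 · 0.673 / 1280) = 0.01311

z* = 1.282
Margin = z* · SE = 1.282 · 0.01311 = 0.0168

CI: 0.327 ± 0.0168 = (0.310, 0.344)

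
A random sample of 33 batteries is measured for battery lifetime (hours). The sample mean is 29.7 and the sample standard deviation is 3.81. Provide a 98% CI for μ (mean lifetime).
(28.08, 31.32)

t-interval (σ unknown):
df = n - 1 = 32
t* = 2.449 for 98% confidence

Margin of error = t* · s/√n = 2.449 · 3.81/√33 = 1.62

CI: (28.08, 31.32)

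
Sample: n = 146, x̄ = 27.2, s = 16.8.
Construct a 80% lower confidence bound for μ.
μ ≥ 26.03

Lower bound (one-sided):
t* = 0.844 (one-sided for 80%)
Lower bound = x̄ - t* · s/√n = 27.2 - 0.844 · 16.8/√146 = 26.03

We are 80% confident that μ ≥ 26.03.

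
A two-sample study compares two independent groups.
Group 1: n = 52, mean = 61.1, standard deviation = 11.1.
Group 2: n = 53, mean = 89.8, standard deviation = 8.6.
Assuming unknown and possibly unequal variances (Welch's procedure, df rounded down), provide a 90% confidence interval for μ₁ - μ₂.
(-31.92, -25.48)

Difference: x̄₁ - x̄₂ = -28.70
SE = √(s₁²/n₁ + s₂²/n₂) = √(11.1²/52 + 8.6²/53) = 1.9403
df = 96.08 → 96 (Welch–Satterthwaite, rounded down)
t* = 1.661

CI: -28.70 ± 1.661 · 1.9403 = -28.70 ± 3.22 = (-31.92, -25.48)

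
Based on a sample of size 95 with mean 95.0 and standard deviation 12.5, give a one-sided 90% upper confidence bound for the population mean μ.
μ ≤ 96.66

Upper bound (one-sided):
t* = 1.291 (one-sided for 90%)
Upper bound = x̄ + t* · s/√n = 95.0 + 1.291 · 12.5/√95 = 96.66

We are 90% confident that μ ≤ 96.66.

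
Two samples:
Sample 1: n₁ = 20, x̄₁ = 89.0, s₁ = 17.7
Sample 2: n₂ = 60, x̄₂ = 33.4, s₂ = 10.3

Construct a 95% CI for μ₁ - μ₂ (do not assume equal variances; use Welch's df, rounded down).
(46.96, 64.24)

Difference: x̄₁ - x̄₂ = 55.60
SE = √(s₁²/n₁ + s₂²/n₂) = √(17.7²/20 + 10.3²/60) = 4.1752
df = 23.44 → 23 (Welch–Satterthwaite, rounded down)
t* = 2.069

CI: 55.60 ± 2.069 · 4.1752 = 55.60 ± 8.64 = (46.96, 64.24)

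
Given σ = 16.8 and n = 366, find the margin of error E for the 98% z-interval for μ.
Margin of error = 2.04

Margin of error = z* · σ/√n
= 2.326 · 16.8/√366
= 2.326 · 16.8/19.1311
= 2.04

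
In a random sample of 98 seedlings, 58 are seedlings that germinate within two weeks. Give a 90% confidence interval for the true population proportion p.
(0.510, 0.674)

Proportion CI:
p̂ = 58/98 = 0.59184
SE = √(p̂(1-p̂)/n) = √(0.59184 · 0.40816 / 98) = 0.04965

z* = 1.645
Margin = z* · SE = 1.645 · 0.04965 = 0.0817

CI: 0.59184 ± 0.0817 = (0.510, 0.674)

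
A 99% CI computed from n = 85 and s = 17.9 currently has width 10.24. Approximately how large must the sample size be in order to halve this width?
n ≈ 340

CI width ∝ 1/√n
To reduce width by factor 2, need √n to grow by 2 → need 2² = 4 times as many samples.

Current: n = 85, width = 10.24
New: n = 340, width ≈ 5.03

Width reduced by factor of 10.24/5.03 = 2.04.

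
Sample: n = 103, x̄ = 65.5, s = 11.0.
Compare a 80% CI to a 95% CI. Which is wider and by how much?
95% CI is wider by 1.50

df = 102
80% CI: t* = 1.290, (64.10, 66.90), width = 2 · t* · s/√n = 2.80
95% CI: t* = 1.983, (63.35, 67.65), width = 2 · t* · s/√n = 4.30

The 95% CI is wider by 4.30 - 2.80 = 1.50.
Higher confidence requires a wider interval.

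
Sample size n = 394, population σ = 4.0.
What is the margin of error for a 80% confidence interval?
Margin of error = 0.26

Margin of error = z* · σ/√n
= 1.282 · 4.0/√394
= 1.282 · 4.0/19.8494
= 0.26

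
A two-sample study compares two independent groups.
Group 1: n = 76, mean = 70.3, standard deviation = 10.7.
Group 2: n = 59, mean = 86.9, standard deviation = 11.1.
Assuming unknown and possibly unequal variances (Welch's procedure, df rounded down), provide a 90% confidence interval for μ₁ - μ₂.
(-19.74, -13.46)

Difference: x̄₁ - x̄₂ = -16.60
SE = √(s₁²/n₁ + s₂²/n₂) = √(10.7²/76 + 11.1²/59) = 1.8960
df = 122.55 → 122 (Welch–Satterthwaite, rounded down)
t* = 1.657

CI: -16.60 ± 1.657 · 1.8960 = -16.60 ± 3.14 = (-19.74, -13.46)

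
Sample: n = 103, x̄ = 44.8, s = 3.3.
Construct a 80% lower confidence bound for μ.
μ ≥ 44.53

Lower bound (one-sided):
t* = 0.845 (one-sided for 80%)
Lower bound = x̄ - t* · s/√n = 44.8 - 0.845 · 3.3/√103 = 44.53

We are 80% confident that μ ≥ 44.53.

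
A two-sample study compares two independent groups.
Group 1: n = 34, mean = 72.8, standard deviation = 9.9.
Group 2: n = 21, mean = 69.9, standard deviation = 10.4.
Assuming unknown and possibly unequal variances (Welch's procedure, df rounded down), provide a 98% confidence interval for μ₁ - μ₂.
(-3.97, 9.77)

Difference: x̄₁ - x̄₂ = 2.90
SE = √(s₁²/n₁ + s₂²/n₂) = √(9.9²/34 + 10.4²/21) = 2.8343
df = 40.89 → 40 (Welch–Satterthwaite, rounded down)
t* = 2.423

CI: 2.90 ± 2.423 · 2.8343 = 2.90 ± 6.87 = (-3.97, 9.77)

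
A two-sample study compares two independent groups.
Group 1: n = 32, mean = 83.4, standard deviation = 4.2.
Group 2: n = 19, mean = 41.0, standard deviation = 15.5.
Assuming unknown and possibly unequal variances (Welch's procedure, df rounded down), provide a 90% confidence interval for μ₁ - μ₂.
(36.12, 48.68)

Difference: x̄₁ - x̄₂ = 42.40
SE = √(s₁²/n₁ + s₂²/n₂) = √(4.2²/32 + 15.5²/19) = 3.6326
df = 19.58 → 19 (Welch–Satterthwaite, rounded down)
t* = 1.729

CI: 42.40 ± 1.729 · 3.6326 = 42.40 ± 6.28 = (36.12, 48.68)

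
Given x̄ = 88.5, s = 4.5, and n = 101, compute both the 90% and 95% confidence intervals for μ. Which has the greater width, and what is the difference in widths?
95% CI is wider by 0.29

df = 100
90% CI: t* = 1.660, (87.76, 89.24), width = 2 · t* · s/√n = 1.49
95% CI: t* = 1.984, (87.61, 89.39), width = 2 · t* · s/√n = 1.78

The 95% CI is wider by 1.78 - 1.49 = 0.29.
Higher confidence requires a wider interval.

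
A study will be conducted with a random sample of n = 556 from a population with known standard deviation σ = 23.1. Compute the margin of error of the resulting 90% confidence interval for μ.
Margin of error = 1.61

Margin of error = z* · σ/√n
= 1.645 · 23.1/√556
= 1.645 · 23.1/23.5797
= 1.61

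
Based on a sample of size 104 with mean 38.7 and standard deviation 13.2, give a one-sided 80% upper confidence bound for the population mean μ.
μ ≤ 39.79

Upper bound (one-sided):
t* = 0.845 (one-sided for 80%)
Upper bound = x̄ + t* · s/√n = 38.7 + 0.845 · 13.2/√104 = 39.79

We are 80% confident that μ ≤ 39.79.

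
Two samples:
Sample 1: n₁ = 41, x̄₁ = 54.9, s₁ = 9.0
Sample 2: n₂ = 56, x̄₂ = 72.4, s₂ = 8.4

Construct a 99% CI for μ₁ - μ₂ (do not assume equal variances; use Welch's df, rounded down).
(-22.24, -12.76)

Difference: x̄₁ - x̄₂ = -17.50
SE = √(s₁²/n₁ + s₂²/n₂) = √(9.0²/41 + 8.4²/56) = 1.7988
df = 82.80 → 82 (Welch–Satterthwaite, rounded down)
t* = 2.637

CI: -17.50 ± 2.637 · 1.7988 = -17.50 ± 4.74 = (-22.24, -12.76)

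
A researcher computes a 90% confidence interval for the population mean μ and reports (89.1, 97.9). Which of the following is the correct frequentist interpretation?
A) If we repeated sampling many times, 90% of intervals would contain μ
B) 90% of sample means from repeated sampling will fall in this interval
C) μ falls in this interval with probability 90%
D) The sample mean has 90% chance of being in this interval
A

A) Correct — this is the frequentist long-run coverage interpretation.
B) Wrong — coverage applies to intervals containing μ, not to future x̄ values.
C) Wrong — μ is fixed; the randomness lives in the interval, not in μ.
D) Wrong — x̄ is observed and sits in the interval by construction.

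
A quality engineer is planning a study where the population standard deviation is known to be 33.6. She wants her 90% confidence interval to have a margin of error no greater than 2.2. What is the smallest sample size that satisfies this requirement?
n ≥ 632

For margin E ≤ 2.2:
n ≥ (z* · σ / E)²
n ≥ (1.645 · 33.6 / 2.2)²
n ≥ 631.20

Minimum n = 632 (rounding up)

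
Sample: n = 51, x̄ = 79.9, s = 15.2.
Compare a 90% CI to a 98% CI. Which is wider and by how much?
98% CI is wider by 3.10

df = 50
90% CI: t* = 1.676, (76.33, 83.47), width = 2 · t* · s/√n = 7.13
98% CI: t* = 2.403, (74.79, 85.01), width = 2 · t* · s/√n = 10.23

The 98% CI is wider by 10.23 - 7.13 = 3.10.
Higher confidence requires a wider interval.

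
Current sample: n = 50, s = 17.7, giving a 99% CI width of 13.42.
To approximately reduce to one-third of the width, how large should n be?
n ≈ 450

CI width ∝ 1/√n
To reduce width by factor 3, need √n to grow by 3 → need 3² = 9 times as many samples.

Current: n = 50, width = 13.42
New: n = 450, width ≈ 4.32

Width reduced by factor of 13.42/4.32 = 3.11.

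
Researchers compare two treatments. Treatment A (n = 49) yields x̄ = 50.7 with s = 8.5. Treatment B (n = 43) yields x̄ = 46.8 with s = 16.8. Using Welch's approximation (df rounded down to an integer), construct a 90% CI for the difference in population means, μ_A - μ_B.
(-0.84, 8.64)

Difference: x̄₁ - x̄₂ = 3.90
SE = √(s₁²/n₁ + s₂²/n₂) = √(8.5²/49 + 16.8²/43) = 2.8352
df = 60.33 → 60 (Welch–Satterthwaite, rounded down)
t* = 1.671

CI: 3.90 ± 1.671 · 2.8352 = 3.90 ± 4.74 = (-0.84, 8.64)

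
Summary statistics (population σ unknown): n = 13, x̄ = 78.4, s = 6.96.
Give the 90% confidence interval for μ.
(74.96, 81.84)

t-interval (σ unknown):
df = n - 1 = 12
t* = 1.782 for 90% confidence

Margin of error = t* · s/√n = 1.782 · 6.96/√13 = 3.44

CI: (74.96, 81.84)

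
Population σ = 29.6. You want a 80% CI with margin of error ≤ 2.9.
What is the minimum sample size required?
n ≥ 172

For margin E ≤ 2.9:
n ≥ (z* · σ / E)²
n ≥ (1.282 · 29.6 / 2.9)²
n ≥ 171.22

Minimum n = 172 (rounding up)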